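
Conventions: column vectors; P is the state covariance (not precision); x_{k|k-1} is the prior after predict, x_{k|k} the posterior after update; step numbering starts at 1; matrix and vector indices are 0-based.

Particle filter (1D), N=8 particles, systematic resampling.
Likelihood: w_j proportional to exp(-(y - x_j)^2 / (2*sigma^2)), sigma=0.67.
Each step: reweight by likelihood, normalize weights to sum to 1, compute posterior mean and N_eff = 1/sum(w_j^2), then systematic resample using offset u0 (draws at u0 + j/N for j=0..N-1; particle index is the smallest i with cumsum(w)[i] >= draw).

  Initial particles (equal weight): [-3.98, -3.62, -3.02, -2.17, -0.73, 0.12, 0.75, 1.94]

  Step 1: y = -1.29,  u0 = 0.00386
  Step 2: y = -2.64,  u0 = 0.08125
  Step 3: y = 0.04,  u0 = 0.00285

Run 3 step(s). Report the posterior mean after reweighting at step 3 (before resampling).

step 1: w=[0.0002, 0.0018, 0.0278, 0.3286, 0.5490, 0.0850, 0.0076, 0.0000]  mean=-1.1894  Neff=2.3958  idx=[2, 3, 3, 4, 4, 4, 4, 4]
step 2: w=[0.3404, 0.3126, 0.3126, 0.0069, 0.0069, 0.0069, 0.0069, 0.0069]  mean=-2.4099  Neff=3.2096  idx=[0, 0, 0, 1, 1, 2, 2, 2]
step 3: w=[0.0014, 0.0014, 0.0014, 0.1992, 0.1992, 0.1992, 0.1992, 0.1992]  mean=-2.1735  Neff=5.0408  idx=[2, 3, 4, 4, 5, 6, 6, 7]

post_mean = -2.1735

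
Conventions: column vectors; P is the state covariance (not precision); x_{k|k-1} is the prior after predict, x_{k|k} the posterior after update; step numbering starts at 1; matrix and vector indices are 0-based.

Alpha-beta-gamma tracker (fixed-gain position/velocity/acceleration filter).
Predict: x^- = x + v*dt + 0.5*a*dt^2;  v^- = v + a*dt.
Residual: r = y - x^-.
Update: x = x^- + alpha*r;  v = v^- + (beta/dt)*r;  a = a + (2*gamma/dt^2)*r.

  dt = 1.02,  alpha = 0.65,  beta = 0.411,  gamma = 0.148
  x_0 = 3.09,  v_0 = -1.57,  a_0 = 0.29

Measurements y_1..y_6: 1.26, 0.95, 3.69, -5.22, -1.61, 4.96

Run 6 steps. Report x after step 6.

x_post = 1.7300

step 1: x_pred=1.6395  r=-0.3795  x^+=1.3928  v^+=-1.4271  a^+=0.1820
step 2: x_pred=0.0319  r=0.9181  x^+=0.6287  v^+=-0.8715  a^+=0.4433
step 3: x_pred=-0.0297  r=3.7197  x^+=2.3881  v^+=1.0795  a^+=1.5015
step 4: x_pred=4.2703  r=-9.4903  x^+=-1.8984  v^+=-1.2130  a^+=-1.1985
step 5: x_pred=-3.7591  r=2.1491  x^+=-2.3622  v^+=-1.5695  a^+=-0.5871
step 6: x_pred=-4.2685  r=9.2285  x^+=1.7300  v^+=1.5502  a^+=2.0385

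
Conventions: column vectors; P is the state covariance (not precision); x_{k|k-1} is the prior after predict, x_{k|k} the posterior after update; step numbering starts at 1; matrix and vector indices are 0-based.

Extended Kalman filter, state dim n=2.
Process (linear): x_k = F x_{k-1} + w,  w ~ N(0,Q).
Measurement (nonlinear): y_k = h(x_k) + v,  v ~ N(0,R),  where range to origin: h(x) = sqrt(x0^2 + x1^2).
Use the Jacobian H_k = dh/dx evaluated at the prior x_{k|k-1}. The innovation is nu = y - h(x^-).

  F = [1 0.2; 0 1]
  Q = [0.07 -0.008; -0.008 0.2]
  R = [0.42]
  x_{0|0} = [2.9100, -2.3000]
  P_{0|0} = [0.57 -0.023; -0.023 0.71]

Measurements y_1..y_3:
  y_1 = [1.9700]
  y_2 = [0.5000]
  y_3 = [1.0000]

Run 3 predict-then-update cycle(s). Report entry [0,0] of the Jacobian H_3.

H_jac[0,0] = 0.7030

step 1: x^-=[2.4500, -2.3000]  P^-=[0.6592 0.1110; 0.1110 0.9100]  H_jac=[0.7291 -0.6844]  S=[1.0859]  K=[0.3726; -0.4990]  nu=[-1.3904]  x^+=[1.9319, -1.6061]  P^+=[0.5084 0.3129; 0.3129 0.6396]
step 2: x^-=[1.6107, -1.6061]  P^-=[0.7292 0.4328; 0.4328 0.8396]  H_jac=[0.7081 -0.7061]  S=[0.7714]  K=[0.2732; -0.3712]  nu=[-1.7746]  x^+=[1.1259, -0.9474]  P^+=[0.6716 0.5111; 0.5111 0.7333]
step 3: x^-=[0.9364, -0.9474]  P^-=[0.9754 0.6497; 0.6497 0.9333]  H_jac=[0.7030 -0.7112]  S=[0.7244]  K=[0.3087; -0.2858]  nu=[-0.3321]  x^+=[0.8339, -0.8525]  P^+=[0.9064 0.7136; 0.7136 0.8741]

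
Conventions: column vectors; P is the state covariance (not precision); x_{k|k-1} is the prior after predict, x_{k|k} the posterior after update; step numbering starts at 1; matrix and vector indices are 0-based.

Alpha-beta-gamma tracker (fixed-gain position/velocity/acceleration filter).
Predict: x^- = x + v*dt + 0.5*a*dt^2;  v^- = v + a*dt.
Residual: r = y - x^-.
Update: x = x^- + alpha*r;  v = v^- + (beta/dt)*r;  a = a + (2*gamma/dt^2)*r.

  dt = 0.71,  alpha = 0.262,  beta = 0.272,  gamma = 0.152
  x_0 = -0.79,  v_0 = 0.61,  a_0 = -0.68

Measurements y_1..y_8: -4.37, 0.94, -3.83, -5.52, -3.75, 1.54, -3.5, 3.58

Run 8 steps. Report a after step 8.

step 1: x_pred=-0.5283  r=-3.8417  x^+=-1.5348  v^+=-1.3446  a^+=-2.9968
step 2: x_pred=-3.2448  r=4.1848  x^+=-2.1484  v^+=-1.8691  a^+=-0.4731
step 3: x_pred=-3.5947  r=-0.2353  x^+=-3.6563  v^+=-2.2951  a^+=-0.6150
step 4: x_pred=-5.4409  r=-0.0791  x^+=-5.4616  v^+=-2.7621  a^+=-0.6627
step 5: x_pred=-7.5898  r=3.8398  x^+=-6.5837  v^+=-1.7617  a^+=1.6528
step 6: x_pred=-7.4179  r=8.9579  x^+=-5.0709  v^+=2.8436  a^+=7.0550
step 7: x_pred=-1.2738  r=-2.2262  x^+=-1.8570  v^+=6.9998  a^+=5.7124
step 8: x_pred=4.5526  r=-0.9726  x^+=4.2978  v^+=10.6830  a^+=5.1259

a_post = 5.1259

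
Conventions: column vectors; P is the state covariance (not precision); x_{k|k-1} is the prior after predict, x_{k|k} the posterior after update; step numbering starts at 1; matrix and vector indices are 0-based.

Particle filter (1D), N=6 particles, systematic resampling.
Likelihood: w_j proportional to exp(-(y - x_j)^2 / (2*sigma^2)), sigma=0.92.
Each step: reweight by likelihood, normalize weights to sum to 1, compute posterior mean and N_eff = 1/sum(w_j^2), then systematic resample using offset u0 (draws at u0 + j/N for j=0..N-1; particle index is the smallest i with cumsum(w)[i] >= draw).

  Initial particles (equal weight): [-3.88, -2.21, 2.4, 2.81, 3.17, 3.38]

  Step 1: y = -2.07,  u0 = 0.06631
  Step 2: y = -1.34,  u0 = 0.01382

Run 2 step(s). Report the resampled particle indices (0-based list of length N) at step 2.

resampled_idx = [1, 1, 2, 3, 4, 5]

step 1: w=[0.1274, 0.8725, 0.0000, 0.0000, 0.0000, 0.0000]  mean=-2.4228  Neff=1.2860  idx=[0, 1, 1, 1, 1, 1]
step 2: w=[0.0069, 0.1986, 0.1986, 0.1986, 0.1986, 0.1986]  mean=-2.2215  Neff=5.0682  idx=[1, 1, 2, 3, 4, 5]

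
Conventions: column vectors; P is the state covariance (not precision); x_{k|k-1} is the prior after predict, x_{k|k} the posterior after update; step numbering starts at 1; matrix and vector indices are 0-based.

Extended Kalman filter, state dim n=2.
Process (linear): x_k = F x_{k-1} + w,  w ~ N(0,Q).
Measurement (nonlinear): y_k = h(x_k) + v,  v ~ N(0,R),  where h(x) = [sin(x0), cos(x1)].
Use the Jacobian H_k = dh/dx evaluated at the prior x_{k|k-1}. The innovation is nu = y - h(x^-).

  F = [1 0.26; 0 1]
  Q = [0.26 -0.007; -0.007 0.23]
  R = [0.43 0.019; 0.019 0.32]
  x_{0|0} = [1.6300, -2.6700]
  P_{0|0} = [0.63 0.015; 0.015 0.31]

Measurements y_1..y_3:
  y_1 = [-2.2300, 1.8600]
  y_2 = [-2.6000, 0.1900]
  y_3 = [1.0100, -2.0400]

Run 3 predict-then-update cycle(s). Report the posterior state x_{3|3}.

step 1: x^-=[0.9358, -2.6700]  P^-=[0.9188 0.0886; 0.0886 0.5400]  H_jac=[0.5932 0.0000; 0.0000 0.4543]  S=[0.7533 0.0429; 0.0429 0.4315]  K=[0.7223 0.0215; 0.0376 0.5649]  nu=[-3.0351, 2.7508]  x^+=[-1.1971, -1.2303]  P^+=[0.5243 0.0454; 0.0454 0.3994]
step 2: x^-=[-1.5170, -1.2303]  P^-=[0.8349 0.1422; 0.1422 0.6294]  H_jac=[0.0538 0.0000; 0.0000 0.9426]  S=[0.4324 0.0262; 0.0262 0.8793]  K=[0.0947 0.1496; -0.0233 0.6755]  nu=[-1.6014, -0.1439]  x^+=[-1.6902, -1.2903]  P^+=[0.8105 0.0527; 0.0527 0.2289]
step 3: x^-=[-2.0257, -1.2903]  P^-=[1.1134 0.1052; 0.1052 0.4589]  H_jac=[-0.4394 0.0000; 0.0000 0.9609]  S=[0.6450 -0.0254; -0.0254 0.7437]  K=[-0.7542 0.1102; -0.0484 0.5912]  nu=[1.9083, -2.3168]  x^+=[-3.7202, -2.7524]  P^+=[0.7333 0.0218; 0.0218 0.1959]

x_post = [-3.7202, -2.7524]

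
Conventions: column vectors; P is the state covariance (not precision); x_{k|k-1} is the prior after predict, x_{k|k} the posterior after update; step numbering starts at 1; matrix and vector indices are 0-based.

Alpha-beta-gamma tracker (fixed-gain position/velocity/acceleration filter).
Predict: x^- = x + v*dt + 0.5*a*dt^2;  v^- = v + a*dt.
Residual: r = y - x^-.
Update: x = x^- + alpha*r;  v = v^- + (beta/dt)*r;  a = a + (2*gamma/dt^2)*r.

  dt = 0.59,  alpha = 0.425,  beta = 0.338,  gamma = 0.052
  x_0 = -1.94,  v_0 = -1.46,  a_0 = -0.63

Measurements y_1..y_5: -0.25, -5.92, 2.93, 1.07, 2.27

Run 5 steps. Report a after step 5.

a_post = 1.8692

step 1: x_pred=-2.9111  r=2.6611  x^+=-1.7801  v^+=-0.3072  a^+=0.1650
step 2: x_pred=-1.9326  r=-3.9874  x^+=-3.6273  v^+=-2.4941  a^+=-1.0263
step 3: x_pred=-5.2774  r=8.2074  x^+=-1.7893  v^+=1.6023  a^+=1.4258
step 4: x_pred=-0.5958  r=1.6658  x^+=0.1122  v^+=3.3978  a^+=1.9235
step 5: x_pred=2.4517  r=-0.1817  x^+=2.3745  v^+=4.4286  a^+=1.8692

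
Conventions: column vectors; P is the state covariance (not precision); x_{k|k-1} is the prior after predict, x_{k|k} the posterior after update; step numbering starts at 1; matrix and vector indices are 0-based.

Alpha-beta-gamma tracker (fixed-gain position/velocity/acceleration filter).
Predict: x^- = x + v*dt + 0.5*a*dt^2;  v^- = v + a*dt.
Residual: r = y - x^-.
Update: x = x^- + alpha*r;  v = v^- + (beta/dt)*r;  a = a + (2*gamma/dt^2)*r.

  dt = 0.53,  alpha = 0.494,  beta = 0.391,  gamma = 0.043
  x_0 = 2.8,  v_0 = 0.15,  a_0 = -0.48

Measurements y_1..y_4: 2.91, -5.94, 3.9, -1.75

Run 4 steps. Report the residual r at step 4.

resid = -0.1043

step 1: x_pred=2.8121  r=0.0979  x^+=2.8605  v^+=-0.0322  a^+=-0.4500
step 2: x_pred=2.7802  r=-8.7202  x^+=-1.5276  v^+=-6.7039  a^+=-3.1198
step 3: x_pred=-5.5188  r=9.4188  x^+=-0.8659  v^+=-1.4088  a^+=-0.2361
step 4: x_pred=-1.6457  r=-0.1043  x^+=-1.6972  v^+=-1.6108  a^+=-0.2681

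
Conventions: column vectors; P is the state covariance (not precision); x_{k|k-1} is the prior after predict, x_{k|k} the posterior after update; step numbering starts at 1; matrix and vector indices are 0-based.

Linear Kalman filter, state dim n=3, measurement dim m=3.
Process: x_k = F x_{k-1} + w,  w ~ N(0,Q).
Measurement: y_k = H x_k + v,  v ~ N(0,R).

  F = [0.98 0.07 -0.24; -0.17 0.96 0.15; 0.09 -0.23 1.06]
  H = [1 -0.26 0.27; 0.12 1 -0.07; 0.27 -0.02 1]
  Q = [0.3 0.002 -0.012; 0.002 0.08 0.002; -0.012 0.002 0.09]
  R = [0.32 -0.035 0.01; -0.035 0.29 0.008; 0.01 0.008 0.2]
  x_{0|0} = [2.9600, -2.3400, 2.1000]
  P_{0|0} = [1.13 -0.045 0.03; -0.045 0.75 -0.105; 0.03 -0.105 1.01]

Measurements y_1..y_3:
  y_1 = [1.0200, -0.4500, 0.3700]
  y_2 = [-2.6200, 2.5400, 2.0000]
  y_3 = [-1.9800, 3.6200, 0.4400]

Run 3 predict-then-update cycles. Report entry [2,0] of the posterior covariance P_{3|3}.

step 1: x^-=[2.2330, -2.4346, 3.0306]  P^-=[1.4303 -0.1853 -0.1546; -0.1853 0.8095 -0.1342; -0.1546 -0.1342 1.3324]  S=[1.9339 -0.3114 0.6467; -0.3114 1.1035 -0.2547; 0.6467 -0.2547 1.5609]  K=[0.8279 0.1940 -0.1605; -0.1235 0.6954 0.0363; -0.1860 -0.0690 0.8944]  nu=[-2.6643, 1.9288, -3.3122]  x^+=[0.9333, -0.8843, 0.4307]  P^+=[0.2792 -0.0144 -0.0980; -0.0144 0.2094 0.0196; -0.0980 0.0196 0.2033]
step 2: x^-=[0.7493, -0.9430, 0.7439]  P^-=[0.6244 -0.0738 -0.1364; -0.0738 0.3010 0.0177; -0.1364 0.0177 0.3041]  S=[0.9491 -0.1054 0.1179; -0.1054 0.5835 -0.0149; 0.1179 -0.0149 0.4762]  K=[0.6655 0.1361 -0.0898; -0.1048 0.4801 0.0236; -0.1408 -0.0445 0.5940]  nu=[-3.8154, 3.4451, 1.0349]  x^+=[-1.4138, 1.1355, 1.7425]  P^+=[0.2221 -0.0161 -0.0705; -0.0161 0.1461 0.0148; -0.0705 0.0148 0.1364]
step 3: x^-=[-1.7243, 1.5918, 1.4586]  P^-=[0.5524 -0.0616 -0.0957; -0.0616 0.2372 0.0123; -0.0957 0.0123 0.2328]  S=[0.8840 -0.0873 0.1228; -0.0873 0.5214 -0.0090; 0.1228 -0.0090 0.4216]  K=[0.6336 0.1271 -0.0522; -0.0960 0.4233 0.0155; -0.1175 -0.0403 0.5236]  nu=[-0.2357, 2.3372, -0.5212]  x^+=[-1.5494, 2.5958, 1.1191]  P^+=[0.2101 -0.0152 -0.0601; -0.0152 0.1289 0.0122; -0.0601 0.0122 0.1197]

P_post[2,0] = -0.0601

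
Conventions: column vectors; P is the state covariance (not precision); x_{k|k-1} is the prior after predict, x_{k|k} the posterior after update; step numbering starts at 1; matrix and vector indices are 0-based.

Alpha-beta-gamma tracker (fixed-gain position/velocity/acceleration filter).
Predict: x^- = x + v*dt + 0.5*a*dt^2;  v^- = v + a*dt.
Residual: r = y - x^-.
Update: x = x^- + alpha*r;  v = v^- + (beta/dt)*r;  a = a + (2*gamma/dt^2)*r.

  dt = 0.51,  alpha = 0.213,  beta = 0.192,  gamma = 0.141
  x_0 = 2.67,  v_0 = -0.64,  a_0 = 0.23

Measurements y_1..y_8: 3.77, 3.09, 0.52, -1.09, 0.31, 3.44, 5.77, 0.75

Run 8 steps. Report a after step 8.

a_post = 13.9445

step 1: x_pred=2.3735  r=1.3965  x^+=2.6710  v^+=0.0030  a^+=1.7441
step 2: x_pred=2.8993  r=0.1907  x^+=2.9399  v^+=0.9643  a^+=1.9508
step 3: x_pred=3.6854  r=-3.1654  x^+=3.0112  v^+=0.7675  a^+=-1.4812
step 4: x_pred=3.2100  r=-4.3000  x^+=2.2941  v^+=-1.6067  a^+=-6.1432
step 5: x_pred=0.6758  r=-0.3658  x^+=0.5978  v^+=-4.8774  a^+=-6.5398
step 6: x_pred=-2.7401  r=6.1801  x^+=-1.4238  v^+=-5.8861  a^+=0.1607
step 7: x_pred=-4.4048  r=10.1748  x^+=-2.2375  v^+=-1.9736  a^+=11.1922
step 8: x_pred=-1.7885  r=2.5385  x^+=-1.2478  v^+=4.6901  a^+=13.9445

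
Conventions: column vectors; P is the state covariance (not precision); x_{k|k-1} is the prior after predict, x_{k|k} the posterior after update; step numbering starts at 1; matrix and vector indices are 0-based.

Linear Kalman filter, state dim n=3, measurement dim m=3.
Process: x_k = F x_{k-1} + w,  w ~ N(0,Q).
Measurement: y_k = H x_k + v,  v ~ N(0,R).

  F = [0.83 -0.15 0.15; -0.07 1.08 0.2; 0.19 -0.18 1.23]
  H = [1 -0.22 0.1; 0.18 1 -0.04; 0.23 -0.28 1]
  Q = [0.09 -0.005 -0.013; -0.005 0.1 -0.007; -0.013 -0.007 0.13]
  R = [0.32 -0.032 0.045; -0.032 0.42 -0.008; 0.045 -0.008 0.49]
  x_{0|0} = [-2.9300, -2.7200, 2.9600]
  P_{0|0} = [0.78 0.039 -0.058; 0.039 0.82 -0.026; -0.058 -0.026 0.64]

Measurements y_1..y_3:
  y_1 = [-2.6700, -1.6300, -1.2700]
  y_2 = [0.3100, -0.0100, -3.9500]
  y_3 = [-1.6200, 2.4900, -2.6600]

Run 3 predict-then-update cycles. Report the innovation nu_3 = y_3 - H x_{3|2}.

innov = [-0.3852, 3.5639, -0.1911]

step 1: x^-=[-1.5799, -2.1405, 3.5737]  P^-=[0.6372 -0.1410 0.1879; -0.1410 1.0704 -0.0417; 0.1879 -0.0417 1.1347]  S=[1.1218 -0.3014 0.6202; -0.3014 1.4627 -0.3621; 0.6202 -0.3621 1.8703]  K=[0.6364 0.1106 0.0103; -0.1455 0.6807 -0.0199; -0.0682 0.1183 0.6816]  nu=[-1.9184, 0.9378, -5.0797]  x^+=[-2.7496, -1.1222, 0.3533]  P^+=[0.1999 -0.0106 -0.0161; -0.0106 0.2951 0.0634; -0.0161 0.0634 0.3514]
step 2: x^-=[-2.0608, -0.9489, 0.1142]  P^-=[0.2380 -0.0577 0.0629; -0.0577 0.4887 0.0998; 0.0629 0.0998 0.6435]  S=[0.6217 -0.1452 0.2529; -0.1452 0.8878 -0.0595; 0.2529 -0.0595 1.1649]  K=[0.4138 0.0500 0.0276; -0.1348 0.5131 0.0122; -0.0254 0.1290 0.5530]  nu=[2.1506, 1.3144, -3.8559]  x^+=[-1.2113, -0.6117, -1.9031]  P^+=[0.1288 -0.0158 -0.0023; -0.0158 0.2250 0.0625; -0.0023 0.0625 0.2868]
step 3: x^-=[-1.1991, -0.9565, -2.4609]  P^-=[0.1908 -0.0467 0.0535; -0.0467 0.4040 0.0955; 0.0535 0.0955 0.5482]  S=[0.5629 -0.1244 0.2151; -0.1244 0.8058 -0.0378; 0.2151 -0.0378 1.0571]  K=[0.3633 0.0395 0.0320; -0.1267 0.4674 0.0157; -0.0129 0.1253 0.5120]  nu=[-0.3852, 3.5639, -0.1911]  x^+=[-1.2042, 0.7549, -2.1072]  P^+=[0.1129 -0.0155 0.0014; -0.0155 0.2054 0.0593; 0.0014 0.0593 0.2656]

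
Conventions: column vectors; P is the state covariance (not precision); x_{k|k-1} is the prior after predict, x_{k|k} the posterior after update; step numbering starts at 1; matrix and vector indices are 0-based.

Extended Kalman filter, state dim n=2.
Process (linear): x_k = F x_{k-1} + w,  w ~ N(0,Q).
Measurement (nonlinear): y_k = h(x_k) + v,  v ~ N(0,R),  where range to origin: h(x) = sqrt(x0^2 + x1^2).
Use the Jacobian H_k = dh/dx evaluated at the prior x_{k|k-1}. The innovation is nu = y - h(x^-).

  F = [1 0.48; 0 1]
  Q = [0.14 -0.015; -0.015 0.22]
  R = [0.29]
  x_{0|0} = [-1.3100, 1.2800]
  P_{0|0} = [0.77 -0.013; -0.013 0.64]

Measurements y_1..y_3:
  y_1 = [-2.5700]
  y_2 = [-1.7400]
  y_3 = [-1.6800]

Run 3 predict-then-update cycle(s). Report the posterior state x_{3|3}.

x_post = [-0.8679, 0.0138]

step 1: x^-=[-0.6956, 1.2800]  P^-=[1.0450 0.2792; 0.2792 0.8600]  H_jac=[-0.4775 0.8786]  S=[0.9579]  K=[-0.2648; 0.6497]  nu=[-4.0268]  x^+=[0.3707, -1.3361]  P^+=[0.9778 0.4440; 0.4440 0.4557]
step 2: x^-=[-0.2706, -1.3361]  P^-=[1.6490 0.6477; 0.6477 0.6757]  H_jac=[-0.1985 -0.9801]  S=[1.2561]  K=[-0.7660; -0.6296]  nu=[-3.1032]  x^+=[2.1064, 0.6177]  P^+=[0.9120 0.0419; 0.0419 0.1778]
step 3: x^-=[2.4029, 0.6177]  P^-=[1.1332 0.1123; 0.1123 0.3978]  H_jac=[0.9685 0.2490]  S=[1.4317]  K=[0.7861; 0.1451]  nu=[-4.1610]  x^+=[-0.8679, 0.0138]  P^+=[0.2485 -0.0511; -0.0511 0.3676]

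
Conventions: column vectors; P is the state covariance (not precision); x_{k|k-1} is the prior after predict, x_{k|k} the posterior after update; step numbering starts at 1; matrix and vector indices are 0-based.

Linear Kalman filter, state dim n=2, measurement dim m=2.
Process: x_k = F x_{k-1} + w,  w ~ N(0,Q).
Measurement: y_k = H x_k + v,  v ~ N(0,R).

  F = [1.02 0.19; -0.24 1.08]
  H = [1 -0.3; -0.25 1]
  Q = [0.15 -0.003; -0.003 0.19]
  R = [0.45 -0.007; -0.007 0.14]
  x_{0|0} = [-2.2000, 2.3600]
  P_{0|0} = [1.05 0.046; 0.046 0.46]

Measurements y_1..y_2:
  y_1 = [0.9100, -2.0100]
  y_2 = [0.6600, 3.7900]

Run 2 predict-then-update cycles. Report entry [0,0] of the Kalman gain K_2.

step 1: x^-=[-1.7956, 3.0768]  P^-=[1.2769 -0.1171; -0.1171 0.7632]  S=[1.8658 -0.6810; -0.6810 1.0415]  K=[0.7228 0.0537; 0.1212 0.8401]  nu=[3.6286, -5.5357]  x^+=[0.5298, -1.1340]  P^+=[0.3520 0.0905; 0.0905 0.1394]
step 2: x^-=[0.3249, -1.3519]  P^-=[0.5563 0.0350; 0.0350 0.3260]  S=[1.0147 -0.2063; -0.2063 0.4832]  K=[0.5411 0.0155; 0.0783 0.6899]  nu=[-0.0705, 5.2231]  x^+=[0.3678, 2.2458]  P^+=[0.2626 0.0640; 0.0640 0.1120]

K[0,0] = 0.5411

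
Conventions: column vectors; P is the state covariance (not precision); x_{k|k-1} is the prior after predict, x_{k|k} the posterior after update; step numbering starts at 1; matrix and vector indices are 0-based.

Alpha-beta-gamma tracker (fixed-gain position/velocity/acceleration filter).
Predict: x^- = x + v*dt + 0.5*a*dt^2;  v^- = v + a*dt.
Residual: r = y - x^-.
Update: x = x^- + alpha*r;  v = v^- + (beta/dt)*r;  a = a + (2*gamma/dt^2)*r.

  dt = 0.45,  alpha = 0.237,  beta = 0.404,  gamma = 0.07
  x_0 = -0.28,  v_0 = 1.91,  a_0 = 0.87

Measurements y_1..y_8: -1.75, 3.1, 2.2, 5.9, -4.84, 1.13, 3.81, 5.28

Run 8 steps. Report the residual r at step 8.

resid = 8.0167

step 1: x_pred=0.6676  r=-2.4176  x^+=0.0946  v^+=0.1310  a^+=-0.8014
step 2: x_pred=0.0724  r=3.0276  x^+=0.7900  v^+=2.4885  a^+=1.2917
step 3: x_pred=2.0406  r=0.1594  x^+=2.0784  v^+=3.2129  a^+=1.4019
step 4: x_pred=3.6661  r=2.2339  x^+=4.1955  v^+=5.8493  a^+=2.9464
step 5: x_pred=7.1260  r=-11.9660  x^+=4.2901  v^+=-3.5677  a^+=-5.3265
step 6: x_pred=2.1453  r=-1.0153  x^+=1.9047  v^+=-6.8761  a^+=-6.0284
step 7: x_pred=-1.7999  r=5.6099  x^+=-0.4704  v^+=-4.5524  a^+=-2.1499
step 8: x_pred=-2.7367  r=8.0167  x^+=-0.8367  v^+=1.6773  a^+=3.3925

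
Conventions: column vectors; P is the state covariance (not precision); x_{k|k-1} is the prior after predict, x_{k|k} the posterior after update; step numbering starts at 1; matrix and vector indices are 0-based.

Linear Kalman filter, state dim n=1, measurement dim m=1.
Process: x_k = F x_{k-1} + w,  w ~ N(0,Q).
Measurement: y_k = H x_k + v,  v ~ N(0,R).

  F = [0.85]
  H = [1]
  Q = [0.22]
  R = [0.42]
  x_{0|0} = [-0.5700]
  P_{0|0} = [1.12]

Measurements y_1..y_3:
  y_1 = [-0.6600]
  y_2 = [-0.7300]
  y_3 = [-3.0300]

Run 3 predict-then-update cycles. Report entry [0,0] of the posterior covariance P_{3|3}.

P_post[0,0] = 0.1980

step 1: x^-=[-0.4845]  P^-=[1.0292]  S=[1.4492]  K=[0.7102]  nu=[-0.1755]  x^+=[-0.6091]  P^+=[0.2983]
step 2: x^-=[-0.5178]  P^-=[0.4355]  S=[0.8555]  K=[0.5091]  nu=[-0.2122]  x^+=[-0.6258]  P^+=[0.2138]
step 3: x^-=[-0.5319]  P^-=[0.3745]  S=[0.7945]  K=[0.4713]  nu=[-2.4981]  x^+=[-1.7094]  P^+=[0.1980]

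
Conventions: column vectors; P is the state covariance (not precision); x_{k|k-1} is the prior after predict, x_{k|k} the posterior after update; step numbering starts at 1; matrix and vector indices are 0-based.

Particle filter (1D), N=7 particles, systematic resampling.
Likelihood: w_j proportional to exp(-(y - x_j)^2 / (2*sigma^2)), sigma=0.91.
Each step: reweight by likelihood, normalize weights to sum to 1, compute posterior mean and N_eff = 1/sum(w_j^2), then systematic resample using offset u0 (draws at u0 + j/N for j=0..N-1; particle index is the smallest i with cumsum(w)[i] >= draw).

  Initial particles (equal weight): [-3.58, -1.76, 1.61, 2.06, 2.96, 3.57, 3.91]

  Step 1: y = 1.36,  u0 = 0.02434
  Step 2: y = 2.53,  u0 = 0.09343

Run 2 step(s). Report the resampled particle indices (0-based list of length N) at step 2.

step 1: w=[0.0000, 0.0014, 0.4827, 0.3729, 0.1069, 0.0263, 0.0099]  mean=1.9915  Neff=2.6024  idx=[2, 2, 2, 2, 3, 3, 4]
step 2: w=[0.1189, 0.1189, 0.1189, 0.1189, 0.1735, 0.1735, 0.1773]  mean=2.0055  Neff=6.7471  idx=[0, 1, 3, 4, 5, 5, 6]

resampled_idx = [0, 1, 3, 4, 5, 5, 6]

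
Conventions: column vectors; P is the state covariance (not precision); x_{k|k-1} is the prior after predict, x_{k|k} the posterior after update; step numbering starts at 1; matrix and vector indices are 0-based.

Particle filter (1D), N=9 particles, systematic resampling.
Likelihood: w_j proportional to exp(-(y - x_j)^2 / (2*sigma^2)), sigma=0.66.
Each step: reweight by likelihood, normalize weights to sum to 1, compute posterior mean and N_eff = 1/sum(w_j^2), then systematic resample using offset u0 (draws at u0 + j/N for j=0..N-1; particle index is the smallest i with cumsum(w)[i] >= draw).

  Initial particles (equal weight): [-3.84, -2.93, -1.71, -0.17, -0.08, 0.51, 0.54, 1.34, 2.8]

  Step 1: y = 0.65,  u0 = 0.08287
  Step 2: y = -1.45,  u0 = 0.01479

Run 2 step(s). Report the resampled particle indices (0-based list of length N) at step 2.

resampled_idx = [0, 0, 0, 0, 0, 1, 1, 1, 4]

step 1: w=[0.0000, 0.0000, 0.0005, 0.1300, 0.1526, 0.2751, 0.2775, 0.1629, 0.0014]  mean=0.4772  Neff=4.5576  idx=[3, 4, 5, 5, 5, 6, 6, 7, 7]
step 2: w=[0.4671, 0.3553, 0.0373, 0.0373, 0.0373, 0.0325, 0.0325, 0.0004, 0.0004]  mean=-0.0146  Neff=2.8513  idx=[0, 0, 0, 0, 0, 1, 1, 1, 4]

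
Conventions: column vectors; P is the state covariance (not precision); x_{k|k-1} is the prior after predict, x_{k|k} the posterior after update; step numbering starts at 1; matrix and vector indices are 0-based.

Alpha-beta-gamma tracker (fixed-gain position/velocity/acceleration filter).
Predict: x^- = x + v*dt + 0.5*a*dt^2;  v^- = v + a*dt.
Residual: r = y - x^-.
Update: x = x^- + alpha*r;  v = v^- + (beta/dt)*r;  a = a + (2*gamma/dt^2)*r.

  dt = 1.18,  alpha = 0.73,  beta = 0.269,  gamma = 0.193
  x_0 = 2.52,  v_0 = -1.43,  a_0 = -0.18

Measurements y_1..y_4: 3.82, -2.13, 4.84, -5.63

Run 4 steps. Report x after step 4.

x_post = -3.0961

step 1: x_pred=0.7073  r=3.1127  x^+=2.9796  v^+=-0.9328  a^+=0.6829
step 2: x_pred=2.3543  r=-4.4843  x^+=-0.9192  v^+=-1.1492  a^+=-0.5602
step 3: x_pred=-2.6654  r=7.5054  x^+=2.8135  v^+=-0.0993  a^+=1.5204
step 4: x_pred=3.7548  r=-9.3848  x^+=-3.0961  v^+=-0.4447  a^+=-1.0812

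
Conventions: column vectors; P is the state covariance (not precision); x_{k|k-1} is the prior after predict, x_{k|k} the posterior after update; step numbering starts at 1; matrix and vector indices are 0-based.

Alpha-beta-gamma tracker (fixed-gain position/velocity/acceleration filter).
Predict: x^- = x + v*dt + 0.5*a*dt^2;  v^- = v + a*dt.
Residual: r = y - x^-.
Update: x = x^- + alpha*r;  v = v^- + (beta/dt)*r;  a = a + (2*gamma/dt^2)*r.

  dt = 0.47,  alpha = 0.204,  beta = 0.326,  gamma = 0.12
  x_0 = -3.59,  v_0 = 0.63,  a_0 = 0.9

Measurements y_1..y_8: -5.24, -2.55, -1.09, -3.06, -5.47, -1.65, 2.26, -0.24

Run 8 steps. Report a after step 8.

a_post = 3.6754

step 1: x_pred=-3.1945  r=-2.0455  x^+=-3.6118  v^+=-0.3658  a^+=-1.3224
step 2: x_pred=-3.9298  r=1.3798  x^+=-3.6483  v^+=-0.0303  a^+=0.1767
step 3: x_pred=-3.6430  r=2.5530  x^+=-3.1222  v^+=1.8236  a^+=2.9504
step 4: x_pred=-1.9392  r=-1.1208  x^+=-2.1679  v^+=2.4329  a^+=1.7328
step 5: x_pred=-0.8330  r=-4.6370  x^+=-1.7790  v^+=0.0310  a^+=-3.3051
step 6: x_pred=-2.1294  r=0.4794  x^+=-2.0316  v^+=-1.1898  a^+=-2.7842
step 7: x_pred=-2.8984  r=5.1584  x^+=-1.8461  v^+=1.0795  a^+=2.8202
step 8: x_pred=-1.0272  r=0.7872  x^+=-0.8666  v^+=2.9510  a^+=3.6754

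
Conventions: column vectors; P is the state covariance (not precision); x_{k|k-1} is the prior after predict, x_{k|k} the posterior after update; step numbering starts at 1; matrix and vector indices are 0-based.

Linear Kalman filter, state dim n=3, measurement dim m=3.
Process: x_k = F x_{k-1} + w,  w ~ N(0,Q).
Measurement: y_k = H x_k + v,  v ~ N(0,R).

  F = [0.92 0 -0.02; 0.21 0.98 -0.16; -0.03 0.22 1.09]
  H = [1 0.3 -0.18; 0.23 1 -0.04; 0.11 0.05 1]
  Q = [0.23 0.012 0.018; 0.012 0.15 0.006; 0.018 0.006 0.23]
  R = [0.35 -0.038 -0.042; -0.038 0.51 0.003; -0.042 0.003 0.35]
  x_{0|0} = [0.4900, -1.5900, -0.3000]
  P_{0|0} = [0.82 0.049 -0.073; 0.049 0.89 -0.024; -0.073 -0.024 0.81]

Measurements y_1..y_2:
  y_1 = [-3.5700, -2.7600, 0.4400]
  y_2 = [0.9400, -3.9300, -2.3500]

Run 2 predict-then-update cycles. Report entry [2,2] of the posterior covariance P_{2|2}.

step 1: x^-=[0.4568, -1.4073, -0.6915]  P^-=[0.9271 0.2287 -0.0855; 0.2287 1.0943 0.0104; -0.0855 0.0104 1.2288]  S=[1.5822 0.7618 -0.2066; 0.7618 1.7612 0.0509; -0.2066 0.0509 1.5775]  K=[0.6729 -0.0413 0.1071; 0.0554 0.6257 0.0443; -0.0829 -0.0194 0.7631]  nu=[-3.7291, -1.4854, 1.1516]  x^+=[-1.8677, -2.4922, 0.5252]  P^+=[0.2621 -0.1072 -0.0144; -0.1072 0.3422 0.0097; -0.0144 0.0097 0.2716]
step 2: x^-=[-1.7288, -2.9186, 0.0802]  P^-=[0.4525 -0.0311 -0.0313; -0.0311 0.4509 0.0357; -0.0313 0.0357 0.5765]  S=[0.8505 0.1679 -0.1121; 0.1679 0.9692 0.0387; -0.1121 0.0387 0.9294]  K=[0.5430 -0.0209 0.0846; 0.0321 0.4491 0.0441; -0.0642 -0.0077 0.6111]  nu=[3.5588, -0.6106, -2.0941]  x^+=[0.0392, -3.1711, -1.4231]  P^+=[0.2089 -0.0796 -0.0123; -0.0796 0.2467 0.0119; -0.0123 0.0119 0.2173]

P_post[2,2] = 0.2173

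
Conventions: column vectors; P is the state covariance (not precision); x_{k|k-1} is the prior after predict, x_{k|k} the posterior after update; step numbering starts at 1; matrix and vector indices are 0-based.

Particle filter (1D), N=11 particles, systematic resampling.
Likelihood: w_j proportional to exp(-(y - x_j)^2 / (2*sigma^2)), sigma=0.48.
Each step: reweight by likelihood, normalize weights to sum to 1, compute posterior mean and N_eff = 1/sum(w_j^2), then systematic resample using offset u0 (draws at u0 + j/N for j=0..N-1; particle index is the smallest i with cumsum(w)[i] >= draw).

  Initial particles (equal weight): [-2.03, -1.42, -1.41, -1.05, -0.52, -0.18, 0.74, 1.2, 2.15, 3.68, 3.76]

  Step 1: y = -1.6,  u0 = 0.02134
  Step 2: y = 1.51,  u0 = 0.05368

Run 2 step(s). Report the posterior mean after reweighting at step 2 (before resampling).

step 1: w=[0.2134, 0.2971, 0.2948, 0.1653, 0.0254, 0.0040, 0.0000, 0.0000, 0.0000, 0.0000, 0.0000]  mean=-1.4583  Neff=4.0209  idx=[0, 0, 0, 1, 1, 1, 2, 2, 2, 3, 3]
step 2: w=[0.0000, 0.0000, 0.0000, 0.0059, 0.0059, 0.0059, 0.0067, 0.0067, 0.0067, 0.4812, 0.4812]  mean=-1.0637  Neff=2.1580  idx=[9, 9, 9, 9, 9, 9, 10, 10, 10, 10, 10]

post_mean = -1.0637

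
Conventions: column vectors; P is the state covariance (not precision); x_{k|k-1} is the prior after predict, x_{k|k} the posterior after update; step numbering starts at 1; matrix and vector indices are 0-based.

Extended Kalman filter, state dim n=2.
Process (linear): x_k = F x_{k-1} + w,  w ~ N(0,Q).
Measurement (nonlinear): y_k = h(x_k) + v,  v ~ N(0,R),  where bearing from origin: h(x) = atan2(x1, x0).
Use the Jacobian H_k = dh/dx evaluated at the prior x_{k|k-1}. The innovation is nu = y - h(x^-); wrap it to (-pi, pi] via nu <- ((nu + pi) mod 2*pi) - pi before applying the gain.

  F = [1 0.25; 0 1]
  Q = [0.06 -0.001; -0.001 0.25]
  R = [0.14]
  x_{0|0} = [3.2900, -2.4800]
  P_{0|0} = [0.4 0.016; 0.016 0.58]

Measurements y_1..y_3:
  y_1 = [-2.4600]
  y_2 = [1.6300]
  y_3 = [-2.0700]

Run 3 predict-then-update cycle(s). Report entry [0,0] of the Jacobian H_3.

H_jac[0,0] = 0.2171

step 1: x^-=[2.6700, -2.4800]  P^-=[0.5043 0.1600; 0.1600 0.8300]  H_jac=[0.1868 0.2011]  S=[0.2032]  K=[0.6219; 0.9685]  nu=[-1.7115]  x^+=[1.6056, -4.1376]  P^+=[0.4257 0.0376; 0.0376 0.6394]
step 2: x^-=[0.5712, -4.1376]  P^-=[0.5445 0.1965; 0.1965 0.8894]  H_jac=[0.2372 0.0327]  S=[0.1746]  K=[0.7763; 0.4336]  nu=[3.0636]  x^+=[2.9494, -2.8092]  P^+=[0.4392 0.1377; 0.1377 0.8566]
step 3: x^-=[2.2471, -2.8092]  P^-=[0.6216 0.3509; 0.3509 1.1066]  H_jac=[0.2171 0.1736]  S=[0.2291]  K=[0.8549; 1.1711]  nu=[-1.1739]  x^+=[1.2436, -4.1840]  P^+=[0.4542 0.1215; 0.1215 0.7924]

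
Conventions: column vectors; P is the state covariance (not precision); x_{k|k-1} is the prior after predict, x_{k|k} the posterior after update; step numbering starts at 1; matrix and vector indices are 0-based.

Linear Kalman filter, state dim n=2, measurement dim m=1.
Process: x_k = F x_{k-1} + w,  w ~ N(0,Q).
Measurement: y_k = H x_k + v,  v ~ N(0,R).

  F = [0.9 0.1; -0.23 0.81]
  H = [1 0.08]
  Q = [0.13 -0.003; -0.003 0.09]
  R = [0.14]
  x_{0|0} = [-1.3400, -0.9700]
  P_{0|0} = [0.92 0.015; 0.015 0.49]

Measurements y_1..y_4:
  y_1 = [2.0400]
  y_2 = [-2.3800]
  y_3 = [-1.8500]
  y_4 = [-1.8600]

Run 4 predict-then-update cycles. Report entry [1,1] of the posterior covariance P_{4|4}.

P_post[1,1] = 0.3449

step 1: x^-=[-1.3030, -0.4775]  P^-=[0.8828 -0.1432; -0.1432 0.4546]  S=[1.0028]  K=[0.8689; -0.1065]  nu=[3.3812]  x^+=[1.6350, -0.8376]  P^+=[0.1257 -0.0504; -0.0504 0.4432]
step 2: x^-=[1.3877, -1.0545]  P^-=[0.2272 -0.0287; -0.0287 0.4062]  S=[0.3652]  K=[0.6158; 0.0105]  nu=[-3.6833]  x^+=[-0.8804, -1.0930]  P^+=[0.0887 -0.0310; -0.0310 0.4062]
step 3: x^-=[-0.9017, -0.6829]  P^-=[0.2003 -0.0104; -0.0104 0.3727]  S=[0.3410]  K=[0.5849; 0.0570]  nu=[-0.8937]  x^+=[-1.4244, -0.7338]  P^+=[0.0836 -0.0217; -0.0217 0.3716]
step 4: x^-=[-1.3554, -0.2668]  P^-=[0.1975 -0.0056; -0.0056 0.3463]  S=[0.3389]  K=[0.5816; 0.0654]  nu=[-0.4833]  x^+=[-1.6365, -0.2984]  P^+=[0.0829 -0.0184; -0.0184 0.3449]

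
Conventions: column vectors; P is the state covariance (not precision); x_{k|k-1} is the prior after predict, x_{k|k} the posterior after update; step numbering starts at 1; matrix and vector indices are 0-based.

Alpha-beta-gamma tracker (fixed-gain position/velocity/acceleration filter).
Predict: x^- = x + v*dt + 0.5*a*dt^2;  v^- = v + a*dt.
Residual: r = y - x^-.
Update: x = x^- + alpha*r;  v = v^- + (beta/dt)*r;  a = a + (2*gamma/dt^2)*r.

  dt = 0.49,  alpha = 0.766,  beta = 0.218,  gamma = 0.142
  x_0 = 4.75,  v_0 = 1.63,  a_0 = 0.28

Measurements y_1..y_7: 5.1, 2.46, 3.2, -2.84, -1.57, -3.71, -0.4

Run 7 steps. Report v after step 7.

step 1: x_pred=5.5823  r=-0.4823  x^+=5.2129  v^+=1.5526  a^+=-0.2905
step 2: x_pred=5.9388  r=-3.4788  x^+=3.2740  v^+=-0.1374  a^+=-4.4053
step 3: x_pred=2.6778  r=0.5222  x^+=3.0778  v^+=-2.0637  a^+=-3.7877
step 4: x_pred=1.6119  r=-4.4519  x^+=-1.7983  v^+=-5.9003  a^+=-9.0536
step 5: x_pred=-5.7763  r=4.2063  x^+=-2.5543  v^+=-8.4652  a^+=-4.0782
step 6: x_pred=-7.1918  r=3.4818  x^+=-4.5247  v^+=-8.9144  a^+=0.0402
step 7: x_pred=-8.8880  r=8.4880  x^+=-2.3862  v^+=-5.1184  a^+=10.0802

v_post = -5.1184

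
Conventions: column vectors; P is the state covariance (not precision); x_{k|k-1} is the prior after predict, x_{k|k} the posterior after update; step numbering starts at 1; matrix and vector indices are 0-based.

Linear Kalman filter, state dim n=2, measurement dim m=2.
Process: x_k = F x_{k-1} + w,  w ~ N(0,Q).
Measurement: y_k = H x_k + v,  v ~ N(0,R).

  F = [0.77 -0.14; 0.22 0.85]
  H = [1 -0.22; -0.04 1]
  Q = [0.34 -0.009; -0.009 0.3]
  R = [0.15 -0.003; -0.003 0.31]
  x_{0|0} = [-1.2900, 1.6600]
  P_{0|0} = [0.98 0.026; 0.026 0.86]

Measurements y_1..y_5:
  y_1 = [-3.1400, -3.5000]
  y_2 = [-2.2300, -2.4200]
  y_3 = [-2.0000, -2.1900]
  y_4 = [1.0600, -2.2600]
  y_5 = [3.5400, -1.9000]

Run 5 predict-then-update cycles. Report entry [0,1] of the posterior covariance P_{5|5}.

P_post[0,1] = 0.0315

step 1: x^-=[-1.2257, 1.1272]  P^-=[0.9323 0.0709; 0.0709 0.9785]  S=[1.0985 -0.1841; -0.1841 1.2843]  K=[0.8596 0.1493; -0.0043 0.7591]  nu=[-1.6663, -4.6762]  x^+=[-3.3563, -2.4153]  P^+=[0.1393 0.0493; 0.0493 0.2373]
step 2: x^-=[-2.2462, -2.7914]  P^-=[0.4166 0.0171; 0.0171 0.4966]  S=[0.5831 -0.1117; -0.1117 0.8059]  K=[0.7274 0.1013; -0.0413 0.6096]  nu=[-0.5979, 0.2815]  x^+=[-2.6526, -2.5951]  P^+=[0.1163 0.0339; 0.0339 0.1905]
step 3: x^-=[-1.6792, -2.7894]  P^-=[0.4054 0.0092; 0.0092 0.4559]  S=[0.5734 -0.1103; -0.1103 0.7658]  K=[0.7216 0.0947; -0.0458 0.5882]  nu=[-0.9345, 0.5322]  x^+=[-2.3031, -2.4335]  P^+=[0.1150 0.0318; 0.0318 0.1838]
step 4: x^-=[-1.4327, -2.5752]  P^-=[0.4049 0.0084; 0.0084 0.4502]  S=[0.5730 -0.1097; -0.1097 0.7602]  K=[0.7214 0.0939; -0.0461 0.5852]  nu=[1.9262, 0.2578]  x^+=[-0.0189, -2.5130]  P^+=[0.1149 0.0315; 0.0315 0.1828]
step 5: x^-=[0.3372, -2.1402]  P^-=[0.4049 0.0084; 0.0084 0.4494]  S=[0.5730 -0.1096; -0.1096 0.7594]  K=[0.7214 0.0938; -0.0461 0.5847]  nu=[2.7319, 0.2537]  x^+=[2.3319, -2.1177]  P^+=[0.1149 0.0315; 0.0315 0.1827]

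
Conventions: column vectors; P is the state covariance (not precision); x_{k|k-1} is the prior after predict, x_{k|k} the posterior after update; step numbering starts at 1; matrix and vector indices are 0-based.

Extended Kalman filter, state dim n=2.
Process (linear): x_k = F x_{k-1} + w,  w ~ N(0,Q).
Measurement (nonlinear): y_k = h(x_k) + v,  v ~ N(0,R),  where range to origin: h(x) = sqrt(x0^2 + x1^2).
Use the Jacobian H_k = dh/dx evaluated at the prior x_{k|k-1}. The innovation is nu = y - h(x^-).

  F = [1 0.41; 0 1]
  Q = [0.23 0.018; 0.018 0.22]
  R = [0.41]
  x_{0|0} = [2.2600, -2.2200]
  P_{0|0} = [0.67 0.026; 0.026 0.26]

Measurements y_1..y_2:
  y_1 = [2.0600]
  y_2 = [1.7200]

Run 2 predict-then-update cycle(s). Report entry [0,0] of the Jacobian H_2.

H_jac[0,0] = 0.1451

step 1: x^-=[1.3498, -2.2200]  P^-=[0.9650 0.1506; 0.1506 0.4800]  H_jac=[0.5195 -0.8545]  S=[0.8872]  K=[0.4201; -0.3741]  nu=[-0.5381]  x^+=[1.1238, -2.0187]  P^+=[0.8085 0.2900; 0.2900 0.3558]
step 2: x^-=[0.2961, -2.0187]  P^-=[1.3361 0.4539; 0.4539 0.5758]  H_jac=[0.1451 -0.9894]  S=[0.8715]  K=[-0.2928; -0.5782]  nu=[-0.3203]  x^+=[0.3899, -1.8335]  P^+=[1.2614 0.3064; 0.3064 0.2845]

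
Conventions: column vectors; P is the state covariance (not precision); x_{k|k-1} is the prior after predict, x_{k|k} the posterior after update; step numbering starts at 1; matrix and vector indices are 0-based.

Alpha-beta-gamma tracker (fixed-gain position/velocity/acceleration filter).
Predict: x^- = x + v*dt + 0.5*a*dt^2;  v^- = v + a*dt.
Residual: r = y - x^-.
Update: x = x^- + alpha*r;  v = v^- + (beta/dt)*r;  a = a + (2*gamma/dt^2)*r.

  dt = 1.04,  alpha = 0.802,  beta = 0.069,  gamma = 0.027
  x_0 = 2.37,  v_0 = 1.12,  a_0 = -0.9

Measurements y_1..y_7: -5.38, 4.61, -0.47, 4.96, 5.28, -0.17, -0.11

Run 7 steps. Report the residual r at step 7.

resid = 3.3128

step 1: x_pred=3.0481  r=-8.4281  x^+=-3.7112  v^+=-0.3752  a^+=-1.3208
step 2: x_pred=-4.8157  r=9.4257  x^+=2.7437  v^+=-1.1234  a^+=-0.8502
step 3: x_pred=1.1156  r=-1.5856  x^+=-0.1561  v^+=-2.1128  a^+=-0.9294
step 4: x_pred=-2.8560  r=7.8160  x^+=3.4124  v^+=-2.5608  a^+=-0.5391
step 5: x_pred=0.4577  r=4.8223  x^+=4.3252  v^+=-2.8015  a^+=-0.2984
step 6: x_pred=1.2502  r=-1.4202  x^+=0.1112  v^+=-3.2061  a^+=-0.3693
step 7: x_pred=-3.4228  r=3.3128  x^+=-0.7659  v^+=-3.3703  a^+=-0.2039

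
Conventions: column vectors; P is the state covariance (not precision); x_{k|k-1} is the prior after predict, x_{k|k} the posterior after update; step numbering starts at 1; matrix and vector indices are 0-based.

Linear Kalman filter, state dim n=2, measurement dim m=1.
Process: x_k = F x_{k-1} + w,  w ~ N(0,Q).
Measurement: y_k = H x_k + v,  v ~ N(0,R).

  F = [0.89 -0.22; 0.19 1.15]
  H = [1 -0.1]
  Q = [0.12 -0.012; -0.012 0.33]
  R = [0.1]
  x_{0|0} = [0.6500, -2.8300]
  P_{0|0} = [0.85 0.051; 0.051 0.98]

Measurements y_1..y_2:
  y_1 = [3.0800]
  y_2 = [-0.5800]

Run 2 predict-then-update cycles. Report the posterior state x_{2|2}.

x_post = [0.5703, 1.6211]

step 1: x^-=[1.2011, -3.1310]  P^-=[0.8207 -0.0661; -0.0661 1.6790]  S=[0.9508]  K=[0.8702; -0.2462]  nu=[1.5658]  x^+=[2.5637, -3.5164]  P^+=[0.1008 0.1375; 0.1375 1.6214]
step 2: x^-=[3.0553, -3.5568]  P^-=[0.2244 -0.2702; -0.2702 2.5381]  S=[0.4039]  K=[0.6226; -1.2974]  nu=[-3.9910]  x^+=[0.5703, 1.6211]  P^+=[0.0679 0.0561; 0.0561 1.8582]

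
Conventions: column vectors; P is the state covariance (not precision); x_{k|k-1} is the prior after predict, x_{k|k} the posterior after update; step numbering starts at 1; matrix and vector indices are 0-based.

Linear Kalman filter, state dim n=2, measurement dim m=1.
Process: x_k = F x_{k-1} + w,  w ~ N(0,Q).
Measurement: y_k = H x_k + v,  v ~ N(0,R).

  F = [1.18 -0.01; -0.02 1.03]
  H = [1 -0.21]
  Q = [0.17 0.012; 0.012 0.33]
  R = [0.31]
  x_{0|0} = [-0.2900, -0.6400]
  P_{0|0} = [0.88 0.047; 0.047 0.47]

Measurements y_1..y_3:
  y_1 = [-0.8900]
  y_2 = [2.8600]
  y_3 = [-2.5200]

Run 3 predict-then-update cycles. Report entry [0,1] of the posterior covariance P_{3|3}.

P_post[0,1] = 0.3028

step 1: x^-=[-0.3358, -0.6534]  P^-=[1.3942 0.0435; 0.0435 0.8270]  S=[1.7224]  K=[0.8042; -0.0756]  nu=[-0.6914]  x^+=[-0.8918, -0.6012]  P^+=[0.2804 0.1482; 0.1482 0.8172]
step 2: x^-=[-1.0463, -0.6014]  P^-=[0.5570 0.1771; 0.1771 1.1910]  S=[0.8452]  K=[0.6151; -0.0864]  nu=[3.7800]  x^+=[1.2787, -0.9279]  P^+=[0.2373 0.2220; 0.2220 1.1847]
step 3: x^-=[1.5181, -0.9813]  P^-=[0.4953 0.2641; 0.2641 1.5778]  S=[0.7640]  K=[0.5757; -0.0880]  nu=[-4.2442]  x^+=[-0.9254, -0.6076]  P^+=[0.2421 0.3028; 0.3028 1.5718]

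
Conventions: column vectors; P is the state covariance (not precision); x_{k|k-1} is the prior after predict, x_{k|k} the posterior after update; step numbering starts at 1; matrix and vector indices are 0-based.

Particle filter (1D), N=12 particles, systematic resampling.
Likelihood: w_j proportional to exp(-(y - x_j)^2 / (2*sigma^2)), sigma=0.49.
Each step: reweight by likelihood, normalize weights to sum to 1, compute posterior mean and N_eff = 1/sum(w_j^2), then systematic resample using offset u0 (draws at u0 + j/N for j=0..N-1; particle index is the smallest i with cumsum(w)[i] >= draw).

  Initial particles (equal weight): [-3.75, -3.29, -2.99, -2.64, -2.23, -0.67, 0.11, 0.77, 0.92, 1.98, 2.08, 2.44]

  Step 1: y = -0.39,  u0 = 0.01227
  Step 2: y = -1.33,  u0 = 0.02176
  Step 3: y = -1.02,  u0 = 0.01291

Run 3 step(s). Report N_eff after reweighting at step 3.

N_eff = 12.0000

step 1: w=[0.0000, 0.0000, 0.0000, 0.0000, 0.0006, 0.5540, 0.3875, 0.0396, 0.0183, 0.0000, 0.0000, 0.0000]  mean=-0.2825  Neff=2.1786  idx=[5, 5, 5, 5, 5, 5, 5, 6, 6, 6, 6, 6]
step 2: w=[0.1396, 0.1396, 0.1396, 0.1396, 0.1396, 0.1396, 0.1396, 0.0046, 0.0046, 0.0046, 0.0046, 0.0046]  mean=-0.6520  Neff=7.3282  idx=[0, 0, 1, 1, 2, 3, 3, 4, 4, 5, 6, 6]
step 3: w=[0.0833, 0.0833, 0.0833, 0.0833, 0.0833, 0.0833, 0.0833, 0.0833, 0.0833, 0.0833, 0.0833, 0.0833]  mean=-0.6700  Neff=12.0000  idx=[0, 1, 2, 3, 4, 5, 6, 7, 8, 9, 10, 11]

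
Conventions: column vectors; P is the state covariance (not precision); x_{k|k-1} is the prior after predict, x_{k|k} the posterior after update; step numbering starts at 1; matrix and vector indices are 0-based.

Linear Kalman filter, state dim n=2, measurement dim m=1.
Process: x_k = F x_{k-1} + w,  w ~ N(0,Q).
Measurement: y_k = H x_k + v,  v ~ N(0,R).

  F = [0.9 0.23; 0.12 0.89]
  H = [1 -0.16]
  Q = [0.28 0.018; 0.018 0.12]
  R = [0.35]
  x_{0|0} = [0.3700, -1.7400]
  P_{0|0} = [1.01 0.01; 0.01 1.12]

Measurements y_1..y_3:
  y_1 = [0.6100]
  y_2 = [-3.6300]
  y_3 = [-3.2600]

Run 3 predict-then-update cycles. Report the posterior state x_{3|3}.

step 1: x^-=[-0.0672, -1.5042]  P^-=[1.1615 0.3646; 0.3646 1.0238]  S=[1.4210]  K=[0.7763; 0.1413]  nu=[0.4365]  x^+=[0.2717, -1.4425]  P^+=[0.3051 0.2087; 0.2087 0.9955]
step 2: x^-=[-0.0873, -1.2512]  P^-=[0.6662 0.4277; 0.4277 0.9575]  S=[0.9039]  K=[0.6614; 0.3037]  nu=[-3.7429]  x^+=[-2.5627, -2.3879]  P^+=[0.2709 0.2461; 0.2461 0.8741]
step 3: x^-=[-2.8556, -2.4327]  P^-=[0.6475 0.4301; 0.4301 0.8689]  S=[0.8821]  K=[0.6560; 0.3300]  nu=[-0.7936]  x^+=[-3.3763, -2.6946]  P^+=[0.2679 0.2392; 0.2392 0.7728]

x_post = [-3.3763, -2.6946]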